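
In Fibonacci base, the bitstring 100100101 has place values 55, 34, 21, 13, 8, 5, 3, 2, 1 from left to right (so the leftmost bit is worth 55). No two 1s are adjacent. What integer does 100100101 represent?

72

Summing the place values of the 1 bits: 55 + 13 + 3 + 1 = 72.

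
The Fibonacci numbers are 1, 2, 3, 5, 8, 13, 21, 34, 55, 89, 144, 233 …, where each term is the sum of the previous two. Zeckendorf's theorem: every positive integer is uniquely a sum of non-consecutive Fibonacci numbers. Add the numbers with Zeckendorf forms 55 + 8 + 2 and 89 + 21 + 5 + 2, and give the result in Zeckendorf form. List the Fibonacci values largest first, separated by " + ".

144 + 34 + 3 + 1

The two numbers are 65 and 117, so their sum is 182.
182 − 144 = 38
38 − 34 = 4
4 − 3 = 1
1 − 1 = 0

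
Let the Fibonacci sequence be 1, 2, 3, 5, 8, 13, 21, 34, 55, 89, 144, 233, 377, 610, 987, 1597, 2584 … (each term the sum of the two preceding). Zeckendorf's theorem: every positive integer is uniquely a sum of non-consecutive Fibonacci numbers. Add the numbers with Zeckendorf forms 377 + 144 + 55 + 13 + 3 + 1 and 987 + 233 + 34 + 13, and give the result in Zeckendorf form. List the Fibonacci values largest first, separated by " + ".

The two numbers are 593 and 1267, so their sum is 1860.
take 1597 (≤ 1860); 1860 − 1597 = 263
take 233 (≤ 263); 263 − 233 = 30
take 21 (≤ 30); 30 − 21 = 9
take 8 (≤ 9); 9 − 8 = 1
take 1 (≤ 1); 1 − 1 = 0

1597 + 233 + 21 + 8 + 1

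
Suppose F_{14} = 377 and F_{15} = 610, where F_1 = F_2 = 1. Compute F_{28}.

By the doubling identity F_{2k} = F_k(2F_{k+1} − F_k): F_{28} = 377·(2·610 − 377) = 377·843 = 317811.

317811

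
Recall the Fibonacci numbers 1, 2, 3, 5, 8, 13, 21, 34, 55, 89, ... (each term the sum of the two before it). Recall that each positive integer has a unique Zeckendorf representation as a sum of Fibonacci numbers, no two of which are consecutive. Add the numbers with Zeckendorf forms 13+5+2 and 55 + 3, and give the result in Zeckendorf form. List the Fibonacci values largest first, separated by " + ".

The two numbers are 20 and 58, so their sum is 78.
take 55 (≤ 78); 78 − 55 = 23
take 21 (≤ 23); 23 − 21 = 2
take 2 (≤ 2); 2 − 2 = 0

55 + 21 + 2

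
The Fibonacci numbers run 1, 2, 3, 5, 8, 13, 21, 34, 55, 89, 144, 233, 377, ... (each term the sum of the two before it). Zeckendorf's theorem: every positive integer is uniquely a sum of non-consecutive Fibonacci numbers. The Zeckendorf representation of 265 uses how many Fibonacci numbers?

4

subtract 233 from 265: 32 remains
subtract 21 from 32: 11 remains
subtract 8 from 11: 3 remains
subtract 3 from 3: 0 remains
265 = 233 + 21 + 8 + 3, which has 4 terms.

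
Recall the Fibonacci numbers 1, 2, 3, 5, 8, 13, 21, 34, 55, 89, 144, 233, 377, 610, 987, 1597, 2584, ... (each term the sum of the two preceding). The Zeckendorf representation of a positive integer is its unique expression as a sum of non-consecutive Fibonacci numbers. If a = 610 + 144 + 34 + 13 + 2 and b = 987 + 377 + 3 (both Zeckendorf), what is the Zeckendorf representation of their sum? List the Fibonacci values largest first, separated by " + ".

The two numbers are 803 and 1367, so their sum is 2170.
2170: greatest Fibonacci not exceeding it is 1597, leaving 573
573: greatest Fibonacci not exceeding it is 377, leaving 196
196: greatest Fibonacci not exceeding it is 144, leaving 52
52: greatest Fibonacci not exceeding it is 34, leaving 18
18: greatest Fibonacci not exceeding it is 13, leaving 5
5: greatest Fibonacci not exceeding it is 5, leaving 0

1597 + 377 + 144 + 34 + 13 + 5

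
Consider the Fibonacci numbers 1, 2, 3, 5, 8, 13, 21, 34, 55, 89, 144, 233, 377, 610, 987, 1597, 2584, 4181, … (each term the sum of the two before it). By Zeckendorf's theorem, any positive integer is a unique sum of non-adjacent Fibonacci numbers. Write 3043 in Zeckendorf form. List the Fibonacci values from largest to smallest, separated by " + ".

Greedy algorithm:
2584 ≤ 3043 < 4181, so take 2584; remainder 459
377 ≤ 459 < 610, so take 377; remainder 82
55 ≤ 82 < 89, so take 55; remainder 27
21 ≤ 27 < 34, so take 21; remainder 6
5 ≤ 6 < 8, so take 5; remainder 1
1 ≤ 1 < 2, so take 1; remainder 0
So 3043 = 2584 + 377 + 55 + 21 + 5 + 1, with no two terms consecutive in the sequence.

2584 + 377 + 55 + 21 + 5 + 1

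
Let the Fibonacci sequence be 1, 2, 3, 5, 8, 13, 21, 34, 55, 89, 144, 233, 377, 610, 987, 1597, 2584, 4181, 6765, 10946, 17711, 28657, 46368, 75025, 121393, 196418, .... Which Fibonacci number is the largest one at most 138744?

121393

121393 ≤ 138744 < 196418, so the largest Fibonacci number not exceeding 138744 is 121393.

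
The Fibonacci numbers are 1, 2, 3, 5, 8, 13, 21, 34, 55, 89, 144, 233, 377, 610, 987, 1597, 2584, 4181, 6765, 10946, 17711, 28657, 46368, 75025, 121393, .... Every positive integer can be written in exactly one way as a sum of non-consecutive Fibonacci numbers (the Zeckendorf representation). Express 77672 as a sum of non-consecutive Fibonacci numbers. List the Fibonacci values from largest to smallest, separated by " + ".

75025 ≤ 77672 < 121393, so take 75025; remainder 2647
2584 ≤ 2647 < 4181, so take 2584; remainder 63
55 ≤ 63 < 89, so take 55; remainder 8
8 ≤ 8 < 13, so take 8; remainder 0
So 77672 = 75025 + 2584 + 55 + 8, with no two terms consecutive in the sequence.

75025 + 2584 + 55 + 8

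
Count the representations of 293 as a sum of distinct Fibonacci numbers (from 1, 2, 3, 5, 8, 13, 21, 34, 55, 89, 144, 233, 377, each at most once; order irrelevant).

12

Starting from the Zeckendorf form and repeatedly splitting a term F_k into F_{k−1} + F_{k−2} (when neither is already used) reaches every representation.
293 = 233+55+5 = 233+55+3+2 = 233+34+21+5 = 144+89+55+5 = 233+34+21+3+2 = … (7 more), for 12 in all.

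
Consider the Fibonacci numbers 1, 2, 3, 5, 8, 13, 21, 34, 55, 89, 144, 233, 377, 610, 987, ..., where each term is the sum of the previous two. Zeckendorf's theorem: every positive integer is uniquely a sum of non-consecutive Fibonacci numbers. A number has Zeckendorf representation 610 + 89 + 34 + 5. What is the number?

610 + 89 + 34 + 5 = 738.

738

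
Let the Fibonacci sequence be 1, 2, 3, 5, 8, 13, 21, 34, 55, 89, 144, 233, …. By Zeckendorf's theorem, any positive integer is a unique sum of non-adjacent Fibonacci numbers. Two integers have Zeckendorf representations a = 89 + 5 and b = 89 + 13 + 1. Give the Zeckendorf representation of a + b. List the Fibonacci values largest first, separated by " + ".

The two numbers are 94 and 103, so their sum is 197.
Greedy algorithm:
144 ≤ 197 < 233, so take 144; remainder 53
34 ≤ 53 < 55, so take 34; remainder 19
13 ≤ 19 < 21, so take 13; remainder 6
5 ≤ 6 < 8, so take 5; remainder 1
1 ≤ 1 < 2, so take 1; remainder 0

144 + 34 + 13 + 5 + 1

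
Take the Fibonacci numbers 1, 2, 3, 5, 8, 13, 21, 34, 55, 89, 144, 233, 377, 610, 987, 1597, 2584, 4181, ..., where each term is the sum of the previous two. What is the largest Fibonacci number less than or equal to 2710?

2584 ≤ 2710 < 4181, so the largest Fibonacci number not exceeding 2710 is 2584.

2584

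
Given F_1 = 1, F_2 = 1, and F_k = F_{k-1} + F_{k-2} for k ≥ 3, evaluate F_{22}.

17711

Iterating the recurrence up to F_{16} = 987 and F_{15} = 610:
F_{17} = F_{16} + F_{15} = 987 + 610 = 1597
F_{18} = F_{17} + F_{16} = 1597 + 987 = 2584
F_{19} = F_{18} + F_{17} = 2584 + 1597 = 4181
F_{20} = F_{19} + F_{18} = 4181 + 2584 = 6765
F_{21} = F_{20} + F_{19} = 6765 + 4181 = 10946
F_{22} = F_{21} + F_{20} = 10946 + 6765 = 17711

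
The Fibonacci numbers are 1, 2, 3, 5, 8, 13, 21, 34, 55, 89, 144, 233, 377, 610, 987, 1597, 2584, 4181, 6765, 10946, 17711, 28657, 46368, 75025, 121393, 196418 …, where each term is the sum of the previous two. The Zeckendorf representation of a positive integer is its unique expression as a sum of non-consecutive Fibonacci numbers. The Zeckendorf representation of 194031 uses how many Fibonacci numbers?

Greedy algorithm:
194031: greatest Fibonacci not exceeding it is 121393, leaving 72638
72638: greatest Fibonacci not exceeding it is 46368, leaving 26270
26270: greatest Fibonacci not exceeding it is 17711, leaving 8559
8559: greatest Fibonacci not exceeding it is 6765, leaving 1794
1794: greatest Fibonacci not exceeding it is 1597, leaving 197
197: greatest Fibonacci not exceeding it is 144, leaving 53
53: greatest Fibonacci not exceeding it is 34, leaving 19
19: greatest Fibonacci not exceeding it is 13, leaving 6
6: greatest Fibonacci not exceeding it is 5, leaving 1
1: greatest Fibonacci not exceeding it is 1, leaving 0
194031 = 121393 + 46368 + 17711 + 6765 + 1597 + 144 + 34 + 13 + 5 + 1, which has 10 terms.

10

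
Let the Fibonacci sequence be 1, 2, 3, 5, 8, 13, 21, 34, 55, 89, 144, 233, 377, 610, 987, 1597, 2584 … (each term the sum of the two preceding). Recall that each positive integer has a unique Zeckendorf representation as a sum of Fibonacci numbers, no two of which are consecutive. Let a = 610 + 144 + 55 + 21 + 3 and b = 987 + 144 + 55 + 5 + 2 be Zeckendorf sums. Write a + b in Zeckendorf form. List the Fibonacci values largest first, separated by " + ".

1597 + 377 + 34 + 13 + 5

The two numbers are 833 and 1193, so their sum is 2026.
2026: greatest Fibonacci not exceeding it is 1597, leaving 429
429: greatest Fibonacci not exceeding it is 377, leaving 52
52: greatest Fibonacci not exceeding it is 34, leaving 18
18: greatest Fibonacci not exceeding it is 13, leaving 5
5: greatest Fibonacci not exceeding it is 5, leaving 0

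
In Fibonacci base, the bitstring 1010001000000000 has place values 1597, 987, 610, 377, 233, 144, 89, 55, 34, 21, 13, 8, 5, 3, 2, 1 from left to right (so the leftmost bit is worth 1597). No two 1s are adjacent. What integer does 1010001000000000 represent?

Summing the place values of the 1 bits: 1597 + 610 + 89 = 2296.

2296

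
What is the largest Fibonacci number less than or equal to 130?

89 ≤ 130 < 144, so the largest Fibonacci number not exceeding 130 is 89.

89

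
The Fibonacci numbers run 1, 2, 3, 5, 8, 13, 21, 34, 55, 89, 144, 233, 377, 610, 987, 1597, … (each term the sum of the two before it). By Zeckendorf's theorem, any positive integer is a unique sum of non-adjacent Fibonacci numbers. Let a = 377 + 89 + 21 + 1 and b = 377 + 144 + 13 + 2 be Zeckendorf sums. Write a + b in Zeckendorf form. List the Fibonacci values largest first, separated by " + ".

987 + 34 + 3

The two numbers are 488 and 536, so their sum is 1024.
1024 − 987 = 37
37 − 34 = 3
3 − 3 = 0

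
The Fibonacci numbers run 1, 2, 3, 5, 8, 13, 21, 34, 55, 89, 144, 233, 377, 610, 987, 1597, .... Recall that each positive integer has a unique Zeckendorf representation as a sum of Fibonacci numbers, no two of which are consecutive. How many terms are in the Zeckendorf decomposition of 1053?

4

Greedily peel off the largest Fibonacci term at each step:
subtract 987 from 1053: 66 remains
subtract 55 from 66: 11 remains
subtract 8 from 11: 3 remains
subtract 3 from 3: 0 remains
1053 = 987 + 55 + 8 + 3, which has 4 terms.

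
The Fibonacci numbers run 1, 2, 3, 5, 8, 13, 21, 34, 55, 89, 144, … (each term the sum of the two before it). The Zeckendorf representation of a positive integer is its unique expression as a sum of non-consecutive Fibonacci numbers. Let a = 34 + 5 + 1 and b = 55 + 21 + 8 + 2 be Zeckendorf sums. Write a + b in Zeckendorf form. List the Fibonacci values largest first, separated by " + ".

The two numbers are 40 and 86, so their sum is 126.
Repeatedly subtract the largest Fibonacci number that fits:
126 − 89 = 37
37 − 34 = 3
3 − 3 = 0

89 + 34 + 3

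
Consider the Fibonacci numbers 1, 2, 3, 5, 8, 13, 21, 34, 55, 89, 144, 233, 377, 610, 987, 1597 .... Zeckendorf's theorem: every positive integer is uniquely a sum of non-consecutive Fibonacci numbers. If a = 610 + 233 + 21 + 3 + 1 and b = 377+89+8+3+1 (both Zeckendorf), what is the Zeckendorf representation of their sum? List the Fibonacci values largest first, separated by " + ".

The two numbers are 868 and 478, so their sum is 1346.
Repeatedly subtract the largest Fibonacci number that fits:
largest Fibonacci ≤ 1346 is 987; 1346 − 987 = 359
largest Fibonacci ≤ 359 is 233; 359 − 233 = 126
largest Fibonacci ≤ 126 is 89; 126 − 89 = 37
largest Fibonacci ≤ 37 is 34; 37 − 34 = 3
largest Fibonacci ≤ 3 is 3; 3 − 3 = 0

987 + 233 + 89 + 34 + 3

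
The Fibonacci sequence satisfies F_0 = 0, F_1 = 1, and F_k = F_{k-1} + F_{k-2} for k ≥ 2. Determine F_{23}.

Iterating the recurrence up to F_{16} = 987 and F_{15} = 610:
F_{17} = F_{16} + F_{15} = 987 + 610 = 1597
F_{18} = F_{17} + F_{16} = 1597 + 987 = 2584
F_{19} = F_{18} + F_{17} = 2584 + 1597 = 4181
F_{20} = F_{19} + F_{18} = 4181 + 2584 = 6765
F_{21} = F_{20} + F_{19} = 6765 + 4181 = 10946
F_{22} = F_{21} + F_{20} = 10946 + 6765 = 17711
F_{23} = F_{22} + F_{21} = 17711 + 10946 = 28657

28657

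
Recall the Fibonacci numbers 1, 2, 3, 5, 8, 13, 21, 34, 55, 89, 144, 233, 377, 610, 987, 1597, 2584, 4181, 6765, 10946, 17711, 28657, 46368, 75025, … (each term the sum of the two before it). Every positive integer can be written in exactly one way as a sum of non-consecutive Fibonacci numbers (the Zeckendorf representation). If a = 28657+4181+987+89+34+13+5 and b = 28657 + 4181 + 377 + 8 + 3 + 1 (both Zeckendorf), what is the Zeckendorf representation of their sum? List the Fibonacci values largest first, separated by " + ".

46368 + 17711 + 2584 + 377 + 144 + 8 + 1

The two numbers are 33966 and 33227, so their sum is 67193.
Greedily peel off the largest Fibonacci term at each step:
67193 − 46368 = 20825
20825 − 17711 = 3114
3114 − 2584 = 530
530 − 377 = 153
153 − 144 = 9
9 − 8 = 1
1 − 1 = 0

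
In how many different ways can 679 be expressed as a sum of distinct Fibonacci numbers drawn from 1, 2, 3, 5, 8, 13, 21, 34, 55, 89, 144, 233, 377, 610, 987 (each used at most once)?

679 = 610+55+13+1 = 610+55+8+5+1 = 610+34+21+13+1 = 377+233+55+13+1 = 610+55+8+3+2+1 = … (13 more), for 18 in all.

18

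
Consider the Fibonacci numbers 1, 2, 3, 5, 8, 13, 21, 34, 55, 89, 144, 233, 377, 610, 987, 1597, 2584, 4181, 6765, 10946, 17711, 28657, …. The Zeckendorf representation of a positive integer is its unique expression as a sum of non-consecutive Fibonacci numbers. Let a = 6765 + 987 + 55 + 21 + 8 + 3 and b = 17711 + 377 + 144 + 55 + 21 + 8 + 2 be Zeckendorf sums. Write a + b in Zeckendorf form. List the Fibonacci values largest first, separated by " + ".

17711 + 6765 + 1597 + 55 + 21 + 8

The two numbers are 7839 and 18318, so their sum is 26157.
take 17711 (≤ 26157); 26157 − 17711 = 8446
take 6765 (≤ 8446); 8446 − 6765 = 1681
take 1597 (≤ 1681); 1681 − 1597 = 84
take 55 (≤ 84); 84 − 55 = 29
take 21 (≤ 29); 29 − 21 = 8
take 8 (≤ 8); 8 − 8 = 0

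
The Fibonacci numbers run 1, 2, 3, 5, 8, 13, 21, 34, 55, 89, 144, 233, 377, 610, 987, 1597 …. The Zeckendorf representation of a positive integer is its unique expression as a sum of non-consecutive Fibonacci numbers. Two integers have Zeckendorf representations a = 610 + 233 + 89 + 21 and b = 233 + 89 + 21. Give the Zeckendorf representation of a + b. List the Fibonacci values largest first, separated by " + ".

The two numbers are 953 and 343, so their sum is 1296.
largest Fibonacci ≤ 1296 is 987; 1296 − 987 = 309
largest Fibonacci ≤ 309 is 233; 309 − 233 = 76
largest Fibonacci ≤ 76 is 55; 76 − 55 = 21
largest Fibonacci ≤ 21 is 21; 21 − 21 = 0

987 + 233 + 55 + 21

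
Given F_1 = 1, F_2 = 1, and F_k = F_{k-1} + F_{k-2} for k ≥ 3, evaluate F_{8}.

F_{2} = F_{1} + F_{0} = 1 + 0 = 1
F_{3} = F_{2} + F_{1} = 1 + 1 = 2
F_{4} = F_{3} + F_{2} = 2 + 1 = 3
F_{5} = F_{4} + F_{3} = 3 + 2 = 5
F_{6} = F_{5} + F_{4} = 5 + 3 = 8
F_{7} = F_{6} + F_{5} = 8 + 5 = 13
F_{8} = F_{7} + F_{6} = 13 + 8 = 21

21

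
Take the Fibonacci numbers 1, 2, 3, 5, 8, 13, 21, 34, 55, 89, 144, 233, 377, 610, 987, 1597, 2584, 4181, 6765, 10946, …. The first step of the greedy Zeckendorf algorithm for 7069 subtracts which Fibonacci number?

6765 ≤ 7069 < 10946, so the largest Fibonacci number not exceeding 7069 is 6765.

6765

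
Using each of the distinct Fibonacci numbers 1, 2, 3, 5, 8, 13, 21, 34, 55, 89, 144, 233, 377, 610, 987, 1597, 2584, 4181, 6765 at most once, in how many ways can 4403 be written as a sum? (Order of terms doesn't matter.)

Starting from the Zeckendorf form and repeatedly splitting a term F_k into F_{k−1} + F_{k−2} (when neither is already used) reaches every representation.
4403 = 4181+144+55+21+2 = 4181+144+55+13+8+2 = 2584+1597+144+55+21+2 = … (25 more), for 28 in all.

28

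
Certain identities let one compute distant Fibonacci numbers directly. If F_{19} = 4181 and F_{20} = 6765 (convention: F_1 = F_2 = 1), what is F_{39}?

63245986

By F_{2k+1} = F_k² + F_{k+1}²: F_{39} = 4181² + 6765² = 17480761 + 45765225 = 63245986.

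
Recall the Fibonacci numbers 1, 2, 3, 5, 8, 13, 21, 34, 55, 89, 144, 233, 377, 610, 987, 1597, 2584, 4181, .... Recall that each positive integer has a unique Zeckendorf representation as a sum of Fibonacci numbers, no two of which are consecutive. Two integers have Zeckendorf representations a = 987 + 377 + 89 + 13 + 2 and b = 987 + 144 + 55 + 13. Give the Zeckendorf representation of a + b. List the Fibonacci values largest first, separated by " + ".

The two numbers are 1468 and 1199, so their sum is 2667.
Greedy algorithm:
2667: greatest Fibonacci not exceeding it is 2584, leaving 83
83: greatest Fibonacci not exceeding it is 55, leaving 28
28: greatest Fibonacci not exceeding it is 21, leaving 7
7: greatest Fibonacci not exceeding it is 5, leaving 2
2: greatest Fibonacci not exceeding it is 2, leaving 0

2584 + 55 + 21 + 5 + 2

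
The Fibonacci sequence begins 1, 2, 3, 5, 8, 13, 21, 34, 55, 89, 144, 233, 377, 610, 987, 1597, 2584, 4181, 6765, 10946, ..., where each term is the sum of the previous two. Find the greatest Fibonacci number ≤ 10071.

6765

6765 ≤ 10071 < 10946, so the largest Fibonacci number not exceeding 10071 is 6765.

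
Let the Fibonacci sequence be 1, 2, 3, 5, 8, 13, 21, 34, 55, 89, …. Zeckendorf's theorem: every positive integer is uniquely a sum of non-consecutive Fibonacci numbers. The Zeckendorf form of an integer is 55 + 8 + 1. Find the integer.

64

55 + 8 + 1 = 64.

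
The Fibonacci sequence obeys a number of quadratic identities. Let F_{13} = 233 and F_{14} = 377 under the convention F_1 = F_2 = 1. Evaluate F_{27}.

By F_{2k+1} = F_k² + F_{k+1}²: F_{27} = 233² + 377² = 54289 + 142129 = 196418.

196418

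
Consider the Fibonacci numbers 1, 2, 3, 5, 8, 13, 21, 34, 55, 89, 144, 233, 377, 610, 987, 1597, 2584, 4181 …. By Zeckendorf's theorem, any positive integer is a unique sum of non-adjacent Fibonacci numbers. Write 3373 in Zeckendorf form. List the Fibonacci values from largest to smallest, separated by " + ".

Greedy algorithm:
subtract 2584 from 3373: 789 remains
subtract 610 from 789: 179 remains
subtract 144 from 179: 35 remains
subtract 34 from 35: 1 remains
subtract 1 from 1: 0 remains
So 3373 = 2584 + 610 + 144 + 34 + 1, with no two terms consecutive in the sequence.

2584 + 610 + 144 + 34 + 1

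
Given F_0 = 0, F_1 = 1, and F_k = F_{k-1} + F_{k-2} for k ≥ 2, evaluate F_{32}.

2178309

Iterating the recurrence up to F_{26} = 121393 and F_{25} = 75025:
F_{27} = F_{26} + F_{25} = 121393 + 75025 = 196418
F_{28} = F_{27} + F_{26} = 196418 + 121393 = 317811
F_{29} = F_{28} + F_{27} = 317811 + 196418 = 514229
F_{30} = F_{29} + F_{28} = 514229 + 317811 = 832040
F_{31} = F_{30} + F_{29} = 832040 + 514229 = 1346269
F_{32} = F_{31} + F_{30} = 1346269 + 832040 = 2178309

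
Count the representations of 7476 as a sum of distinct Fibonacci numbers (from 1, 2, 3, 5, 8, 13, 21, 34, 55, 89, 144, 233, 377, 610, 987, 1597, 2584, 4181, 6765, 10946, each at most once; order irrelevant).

Starting from the Zeckendorf form and repeatedly splitting a term F_k into F_{k−1} + F_{k−2} (when neither is already used) reaches every representation.
7476 = 6765+610+89+8+3+1 = 6765+610+55+34+8+3+1 = 6765+377+233+89+8+3+1 = … (21 more), for 24 in all.

24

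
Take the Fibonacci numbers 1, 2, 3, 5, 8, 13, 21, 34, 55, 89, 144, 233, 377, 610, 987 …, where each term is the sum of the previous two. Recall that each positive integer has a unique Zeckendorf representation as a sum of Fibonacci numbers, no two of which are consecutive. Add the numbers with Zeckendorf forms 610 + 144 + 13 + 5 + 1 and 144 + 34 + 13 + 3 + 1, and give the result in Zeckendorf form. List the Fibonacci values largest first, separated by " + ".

The two numbers are 773 and 195, so their sum is 968.
Greedily peel off the largest Fibonacci term at each step:
take 610 (≤ 968); 968 − 610 = 358
take 233 (≤ 358); 358 − 233 = 125
take 89 (≤ 125); 125 − 89 = 36
take 34 (≤ 36); 36 − 34 = 2
take 2 (≤ 2); 2 − 2 = 0

610 + 233 + 89 + 34 + 2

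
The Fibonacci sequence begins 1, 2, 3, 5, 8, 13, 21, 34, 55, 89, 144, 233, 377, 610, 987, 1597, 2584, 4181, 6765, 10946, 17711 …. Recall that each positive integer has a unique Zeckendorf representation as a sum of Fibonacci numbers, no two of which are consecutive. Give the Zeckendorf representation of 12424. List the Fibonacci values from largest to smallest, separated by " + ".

subtract 10946 from 12424: 1478 remains
subtract 987 from 1478: 491 remains
subtract 377 from 491: 114 remains
subtract 89 from 114: 25 remains
subtract 21 from 25: 4 remains
subtract 3 from 4: 1 remains
subtract 1 from 1: 0 remains
So 12424 = 10946 + 987 + 377 + 89 + 21 + 3 + 1, with no two terms consecutive in the sequence.

10946 + 987 + 377 + 89 + 21 + 3 + 1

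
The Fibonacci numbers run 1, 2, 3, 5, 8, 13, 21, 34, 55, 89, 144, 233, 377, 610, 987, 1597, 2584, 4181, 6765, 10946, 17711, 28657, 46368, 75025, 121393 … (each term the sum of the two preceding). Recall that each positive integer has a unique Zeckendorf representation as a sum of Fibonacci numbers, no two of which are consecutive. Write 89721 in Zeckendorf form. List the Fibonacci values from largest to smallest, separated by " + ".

Greedy algorithm:
take 75025 (≤ 89721); 89721 − 75025 = 14696
take 10946 (≤ 14696); 14696 − 10946 = 3750
take 2584 (≤ 3750); 3750 − 2584 = 1166
take 987 (≤ 1166); 1166 − 987 = 179
take 144 (≤ 179); 179 − 144 = 35
take 34 (≤ 35); 35 − 34 = 1
take 1 (≤ 1); 1 − 1 = 0
So 89721 = 75025 + 10946 + 2584 + 987 + 144 + 34 + 1, with no two terms consecutive in the sequence.

75025 + 10946 + 2584 + 987 + 144 + 34 + 1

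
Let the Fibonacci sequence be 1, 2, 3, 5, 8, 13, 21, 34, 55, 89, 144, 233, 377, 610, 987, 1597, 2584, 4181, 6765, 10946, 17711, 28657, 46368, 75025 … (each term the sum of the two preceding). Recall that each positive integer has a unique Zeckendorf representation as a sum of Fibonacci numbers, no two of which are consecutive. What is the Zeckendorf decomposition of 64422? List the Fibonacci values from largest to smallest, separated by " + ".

take 46368 (≤ 64422); 64422 − 46368 = 18054
take 17711 (≤ 18054); 18054 − 17711 = 343
take 233 (≤ 343); 343 − 233 = 110
take 89 (≤ 110); 110 − 89 = 21
take 21 (≤ 21); 21 − 21 = 0
So 64422 = 46368 + 17711 + 233 + 89 + 21, with no two terms consecutive in the sequence.

46368 + 17711 + 233 + 89 + 21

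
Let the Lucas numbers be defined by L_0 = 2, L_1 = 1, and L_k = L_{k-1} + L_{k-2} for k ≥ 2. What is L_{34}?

12752043

Iterating the recurrence up to L_{28} = 710647 and L_{27} = 439204:
L_{29} = L_{28} + L_{27} = 710647 + 439204 = 1149851
L_{30} = L_{29} + L_{28} = 1149851 + 710647 = 1860498
L_{31} = L_{30} + L_{29} = 1860498 + 1149851 = 3010349
L_{32} = L_{31} + L_{30} = 3010349 + 1860498 = 4870847
L_{33} = L_{32} + L_{31} = 4870847 + 3010349 = 7881196
L_{34} = L_{33} + L_{32} = 7881196 + 4870847 = 12752043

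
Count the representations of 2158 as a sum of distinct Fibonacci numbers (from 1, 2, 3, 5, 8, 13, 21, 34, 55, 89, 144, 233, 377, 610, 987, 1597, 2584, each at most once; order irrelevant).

2158 = 1597+377+144+34+5+1 = 1597+377+144+34+3+2+1 = 1597+377+144+21+13+5+1 = 1597+377+89+55+34+5+1 = … (26 more), for 30 in all.

30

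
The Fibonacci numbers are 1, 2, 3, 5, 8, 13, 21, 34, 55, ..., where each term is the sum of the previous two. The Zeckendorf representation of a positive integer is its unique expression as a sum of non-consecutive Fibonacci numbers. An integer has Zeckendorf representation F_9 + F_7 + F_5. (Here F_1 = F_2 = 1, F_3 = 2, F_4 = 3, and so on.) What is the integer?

52

F_9 + F_7 + F_5 = 34 + 13 + 5 = 52.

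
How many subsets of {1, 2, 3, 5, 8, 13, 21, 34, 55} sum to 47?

Each representation comes from the Zeckendorf form by replacing some F_k with F_{k−1} + F_{k−2} where possible.
47 = 34+13 = 34+8+5 = 34+8+3+2 = … (2 more), for 5 in all.

5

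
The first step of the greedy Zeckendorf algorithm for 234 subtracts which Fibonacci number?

233 ≤ 234 < 377, so the largest Fibonacci number not exceeding 234 is 233.

233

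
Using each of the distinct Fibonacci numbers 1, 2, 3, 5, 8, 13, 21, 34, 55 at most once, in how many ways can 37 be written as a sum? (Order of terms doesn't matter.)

Each representation comes from the Zeckendorf form by replacing some F_k with F_{k−1} + F_{k−2} where possible.
37 = 34+3 = 34+2+1 = 21+13+3 = … (3 more), for 6 in all.

6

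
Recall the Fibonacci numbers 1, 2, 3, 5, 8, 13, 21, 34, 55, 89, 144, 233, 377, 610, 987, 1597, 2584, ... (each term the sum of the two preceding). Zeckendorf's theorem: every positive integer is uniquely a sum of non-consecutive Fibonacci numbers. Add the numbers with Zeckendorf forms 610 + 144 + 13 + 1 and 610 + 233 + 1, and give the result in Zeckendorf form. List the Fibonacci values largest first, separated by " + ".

The two numbers are 768 and 844, so their sum is 1612.
Repeatedly subtract the largest Fibonacci number that fits:
take 1597 (≤ 1612); 1612 − 1597 = 15
take 13 (≤ 15); 15 − 13 = 2
take 2 (≤ 2); 2 − 2 = 0

1597 + 13 + 2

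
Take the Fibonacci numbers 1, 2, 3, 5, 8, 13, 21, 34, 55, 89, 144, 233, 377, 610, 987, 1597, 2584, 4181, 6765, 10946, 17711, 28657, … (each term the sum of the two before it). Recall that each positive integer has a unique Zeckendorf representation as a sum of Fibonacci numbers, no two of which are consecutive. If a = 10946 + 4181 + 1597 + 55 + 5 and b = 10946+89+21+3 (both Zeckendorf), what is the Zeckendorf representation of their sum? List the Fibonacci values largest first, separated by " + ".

The two numbers are 16784 and 11059, so their sum is 27843.
Greedy algorithm:
subtract 17711 from 27843: 10132 remains
subtract 6765 from 10132: 3367 remains
subtract 2584 from 3367: 783 remains
subtract 610 from 783: 173 remains
subtract 144 from 173: 29 remains
subtract 21 from 29: 8 remains
subtract 8 from 8: 0 remains

17711 + 6765 + 2584 + 610 + 144 + 21 + 8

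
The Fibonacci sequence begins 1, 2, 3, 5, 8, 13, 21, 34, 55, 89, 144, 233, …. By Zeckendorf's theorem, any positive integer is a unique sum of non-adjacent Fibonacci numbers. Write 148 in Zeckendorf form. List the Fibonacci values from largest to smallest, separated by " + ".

144 + 3 + 1

148: greatest Fibonacci not exceeding it is 144, leaving 4
4: greatest Fibonacci not exceeding it is 3, leaving 1
1: greatest Fibonacci not exceeding it is 1, leaving 0
So 148 = 144 + 3 + 1, with no two terms consecutive in the sequence.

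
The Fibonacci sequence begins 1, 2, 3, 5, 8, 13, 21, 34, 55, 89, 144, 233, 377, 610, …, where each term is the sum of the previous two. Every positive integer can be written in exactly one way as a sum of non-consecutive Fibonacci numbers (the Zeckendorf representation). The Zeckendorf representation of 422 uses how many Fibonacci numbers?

4

Greedily peel off the largest Fibonacci term at each step:
largest Fibonacci ≤ 422 is 377; 422 − 377 = 45
largest Fibonacci ≤ 45 is 34; 45 − 34 = 11
largest Fibonacci ≤ 11 is 8; 11 − 8 = 3
largest Fibonacci ≤ 3 is 3; 3 − 3 = 0
422 = 377 + 34 + 8 + 3, which has 4 terms.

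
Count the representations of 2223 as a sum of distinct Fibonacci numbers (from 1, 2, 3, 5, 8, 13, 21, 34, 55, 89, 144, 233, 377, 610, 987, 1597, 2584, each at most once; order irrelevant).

Each representation comes from the Zeckendorf form by replacing some F_k with F_{k−1} + F_{k−2} where possible.
2223 = 1597+610+13+3 = 1597+610+13+2+1 = 1597+610+8+5+3 = … (29 more), for 32 in all.

32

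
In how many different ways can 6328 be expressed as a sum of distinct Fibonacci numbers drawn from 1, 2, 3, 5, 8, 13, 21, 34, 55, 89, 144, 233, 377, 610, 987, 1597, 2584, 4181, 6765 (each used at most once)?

6328 = 4181+1597+377+144+21+8 = 4181+1597+377+144+21+5+3 = 4181+1597+377+89+55+21+8 = … (54 more), for 57 in all.

57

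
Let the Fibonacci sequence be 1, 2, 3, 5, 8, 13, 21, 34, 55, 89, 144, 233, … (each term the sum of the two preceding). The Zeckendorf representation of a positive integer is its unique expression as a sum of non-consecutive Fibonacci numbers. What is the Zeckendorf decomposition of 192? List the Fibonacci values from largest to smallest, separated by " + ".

144 + 34 + 13 + 1

144 ≤ 192 < 233, so take 144; remainder 48
34 ≤ 48 < 55, so take 34; remainder 14
13 ≤ 14 < 21, so take 13; remainder 1
1 ≤ 1 < 2, so take 1; remainder 0
So 192 = 144 + 34 + 13 + 1, with no two terms consecutive in the sequence.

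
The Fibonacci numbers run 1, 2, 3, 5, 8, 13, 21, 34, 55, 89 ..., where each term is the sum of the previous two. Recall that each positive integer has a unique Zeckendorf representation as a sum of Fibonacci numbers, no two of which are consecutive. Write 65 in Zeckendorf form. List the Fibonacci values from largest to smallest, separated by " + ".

55 + 8 + 2

Repeatedly subtract the largest Fibonacci number that fits:
65 − 55 = 10
10 − 8 = 2
2 − 2 = 0
So 65 = 55 + 8 + 2, with no two terms consecutive in the sequence.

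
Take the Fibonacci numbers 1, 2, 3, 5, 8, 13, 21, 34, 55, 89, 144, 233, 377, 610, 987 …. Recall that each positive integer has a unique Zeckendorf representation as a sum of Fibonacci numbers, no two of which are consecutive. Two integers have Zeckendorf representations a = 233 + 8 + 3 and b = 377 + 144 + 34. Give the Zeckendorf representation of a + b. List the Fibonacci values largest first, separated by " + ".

610 + 144 + 34 + 8 + 3

The two numbers are 244 and 555, so their sum is 799.
take 610 (≤ 799); 799 − 610 = 189
take 144 (≤ 189); 189 − 144 = 45
take 34 (≤ 45); 45 − 34 = 11
take 8 (≤ 11); 11 − 8 = 3
take 3 (≤ 3); 3 − 3 = 0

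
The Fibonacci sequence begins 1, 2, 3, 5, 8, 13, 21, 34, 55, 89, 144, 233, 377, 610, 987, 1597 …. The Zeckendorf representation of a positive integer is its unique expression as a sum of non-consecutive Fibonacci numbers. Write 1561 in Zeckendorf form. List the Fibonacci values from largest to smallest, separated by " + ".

987 + 377 + 144 + 34 + 13 + 5 + 1

Greedy algorithm:
1561: greatest Fibonacci not exceeding it is 987, leaving 574
574: greatest Fibonacci not exceeding it is 377, leaving 197
197: greatest Fibonacci not exceeding it is 144, leaving 53
53: greatest Fibonacci not exceeding it is 34, leaving 19
19: greatest Fibonacci not exceeding it is 13, leaving 6
6: greatest Fibonacci not exceeding it is 5, leaving 1
1: greatest Fibonacci not exceeding it is 1, leaving 0
So 1561 = 987 + 377 + 144 + 34 + 13 + 5 + 1, with no two terms consecutive in the sequence.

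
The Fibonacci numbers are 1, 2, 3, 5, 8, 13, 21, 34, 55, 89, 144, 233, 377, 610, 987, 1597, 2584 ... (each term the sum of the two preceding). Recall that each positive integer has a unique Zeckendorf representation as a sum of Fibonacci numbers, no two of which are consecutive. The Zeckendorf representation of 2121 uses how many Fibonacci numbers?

take 1597 (≤ 2121); 2121 − 1597 = 524
take 377 (≤ 524); 524 − 377 = 147
take 144 (≤ 147); 147 − 144 = 3
take 3 (≤ 3); 3 − 3 = 0
2121 = 1597 + 377 + 144 + 3, which has 4 terms.

4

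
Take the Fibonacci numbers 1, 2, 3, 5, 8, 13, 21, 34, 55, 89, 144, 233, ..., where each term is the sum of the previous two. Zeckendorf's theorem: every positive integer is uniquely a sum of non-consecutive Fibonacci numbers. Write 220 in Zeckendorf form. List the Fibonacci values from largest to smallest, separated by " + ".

144 + 55 + 21

Repeatedly subtract the largest Fibonacci number that fits:
subtract 144 from 220: 76 remains
subtract 55 from 76: 21 remains
subtract 21 from 21: 0 remains
So 220 = 144 + 55 + 21, with no two terms consecutive in the sequence.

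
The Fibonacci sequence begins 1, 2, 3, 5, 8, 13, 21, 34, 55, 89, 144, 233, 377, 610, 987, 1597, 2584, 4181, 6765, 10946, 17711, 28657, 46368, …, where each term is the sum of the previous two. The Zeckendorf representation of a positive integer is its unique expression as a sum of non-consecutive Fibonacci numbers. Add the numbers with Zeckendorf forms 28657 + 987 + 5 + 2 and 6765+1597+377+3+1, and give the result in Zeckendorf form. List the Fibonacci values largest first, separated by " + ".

The two numbers are 29651 and 8743, so their sum is 38394.
38394 − 28657 = 9737
9737 − 6765 = 2972
2972 − 2584 = 388
388 − 377 = 11
11 − 8 = 3
3 − 3 = 0

28657 + 6765 + 2584 + 377 + 8 + 3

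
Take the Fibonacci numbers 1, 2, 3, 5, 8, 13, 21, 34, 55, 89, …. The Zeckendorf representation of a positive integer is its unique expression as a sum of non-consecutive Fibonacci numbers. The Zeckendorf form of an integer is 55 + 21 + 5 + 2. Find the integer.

83

55 + 21 + 5 + 2 = 83.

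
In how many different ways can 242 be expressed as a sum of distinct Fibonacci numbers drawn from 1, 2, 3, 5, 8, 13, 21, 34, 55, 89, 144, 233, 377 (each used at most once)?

242 = 233+8+1 = 233+5+3+1 = 144+89+8+1 = … (5 more), for 8 in all.

8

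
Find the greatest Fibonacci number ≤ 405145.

317811

317811 ≤ 405145 < 514229, so the largest Fibonacci number not exceeding 405145 is 317811.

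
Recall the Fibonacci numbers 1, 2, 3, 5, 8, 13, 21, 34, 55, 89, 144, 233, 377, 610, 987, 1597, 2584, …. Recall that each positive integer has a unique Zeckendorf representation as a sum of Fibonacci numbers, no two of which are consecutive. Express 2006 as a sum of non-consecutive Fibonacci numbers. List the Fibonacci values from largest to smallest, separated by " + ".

largest Fibonacci ≤ 2006 is 1597; 2006 − 1597 = 409
largest Fibonacci ≤ 409 is 377; 409 − 377 = 32
largest Fibonacci ≤ 32 is 21; 32 − 21 = 11
largest Fibonacci ≤ 11 is 8; 11 − 8 = 3
largest Fibonacci ≤ 3 is 3; 3 − 3 = 0
So 2006 = 1597 + 377 + 21 + 8 + 3, with no two terms consecutive in the sequence.

1597 + 377 + 21 + 8 + 3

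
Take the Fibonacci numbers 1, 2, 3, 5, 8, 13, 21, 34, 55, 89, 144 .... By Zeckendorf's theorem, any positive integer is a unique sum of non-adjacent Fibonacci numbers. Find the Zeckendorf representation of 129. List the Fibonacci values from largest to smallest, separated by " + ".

89 + 34 + 5 + 1

Greedily peel off the largest Fibonacci term at each step:
largest Fibonacci ≤ 129 is 89; 129 − 89 = 40
largest Fibonacci ≤ 40 is 34; 40 − 34 = 6
largest Fibonacci ≤ 6 is 5; 6 − 5 = 1
largest Fibonacci ≤ 1 is 1; 1 − 1 = 0
So 129 = 89 + 34 + 5 + 1, with no two terms consecutive in the sequence.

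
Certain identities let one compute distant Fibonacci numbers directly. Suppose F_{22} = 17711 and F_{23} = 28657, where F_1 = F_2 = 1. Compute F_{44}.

By the doubling identity F_{2k} = F_k(2F_{k+1} − F_k): F_{44} = 17711·(2·28657 − 17711) = 17711·39603 = 701408733.

701408733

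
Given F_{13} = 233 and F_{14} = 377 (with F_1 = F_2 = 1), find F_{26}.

121393

By the doubling identity F_{2k} = F_k(2F_{k+1} − F_k): F_{26} = 233·(2·377 − 233) = 233·521 = 121393.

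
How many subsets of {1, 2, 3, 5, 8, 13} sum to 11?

11 = 8+3 = 8+2+1 = 5+3+2+1 — 3 representations.

3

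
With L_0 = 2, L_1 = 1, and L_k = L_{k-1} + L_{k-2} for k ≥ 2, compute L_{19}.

Iterating the recurrence up to L_{13} = 521 and L_{12} = 322:
L_{14} = L_{13} + L_{12} = 521 + 322 = 843
L_{15} = L_{14} + L_{13} = 843 + 521 = 1364
L_{16} = L_{15} + L_{14} = 1364 + 843 = 2207
L_{17} = L_{16} + L_{15} = 2207 + 1364 = 3571
L_{18} = L_{17} + L_{16} = 3571 + 2207 = 5778
L_{19} = L_{18} + L_{17} = 5778 + 3571 = 9349

9349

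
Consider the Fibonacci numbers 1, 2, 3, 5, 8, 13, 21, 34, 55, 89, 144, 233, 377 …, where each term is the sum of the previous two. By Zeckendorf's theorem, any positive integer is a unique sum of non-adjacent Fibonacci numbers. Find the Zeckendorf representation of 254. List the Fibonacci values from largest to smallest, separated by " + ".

Greedily peel off the largest Fibonacci term at each step:
233 ≤ 254 < 377, so take 233; remainder 21
21 ≤ 21 < 34, so take 21; remainder 0
So 254 = 233 + 21, with no two terms consecutive in the sequence.

233 + 21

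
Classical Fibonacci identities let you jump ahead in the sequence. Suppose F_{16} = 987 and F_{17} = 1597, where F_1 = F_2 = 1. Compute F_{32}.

By the doubling identity F_{2k} = F_k(2F_{k+1} − F_k): F_{32} = 987·(2·1597 − 987) = 987·2207 = 2178309.

2178309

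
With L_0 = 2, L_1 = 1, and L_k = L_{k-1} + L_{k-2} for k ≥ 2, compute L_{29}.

Iterating the recurrence up to L_{22} = 39603 and L_{21} = 24476:
L_{23} = L_{22} + L_{21} = 39603 + 24476 = 64079
L_{24} = L_{23} + L_{22} = 64079 + 39603 = 103682
L_{25} = L_{24} + L_{23} = 103682 + 64079 = 167761
L_{26} = L_{25} + L_{24} = 167761 + 103682 = 271443
L_{27} = L_{26} + L_{25} = 271443 + 167761 = 439204
L_{28} = L_{27} + L_{26} = 439204 + 271443 = 710647
L_{29} = L_{28} + L_{27} = 710647 + 439204 = 1149851

1149851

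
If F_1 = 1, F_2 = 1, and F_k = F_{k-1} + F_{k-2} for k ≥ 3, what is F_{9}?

Iterating the recurrence up to F_{2} = 1 and F_{1} = 1:
F_{3} = F_{2} + F_{1} = 1 + 1 = 2
F_{4} = F_{3} + F_{2} = 2 + 1 = 3
F_{5} = F_{4} + F_{3} = 3 + 2 = 5
F_{6} = F_{5} + F_{4} = 5 + 3 = 8
F_{7} = F_{6} + F_{5} = 8 + 5 = 13
F_{8} = F_{7} + F_{6} = 13 + 8 = 21
F_{9} = F_{8} + F_{7} = 21 + 13 = 34

34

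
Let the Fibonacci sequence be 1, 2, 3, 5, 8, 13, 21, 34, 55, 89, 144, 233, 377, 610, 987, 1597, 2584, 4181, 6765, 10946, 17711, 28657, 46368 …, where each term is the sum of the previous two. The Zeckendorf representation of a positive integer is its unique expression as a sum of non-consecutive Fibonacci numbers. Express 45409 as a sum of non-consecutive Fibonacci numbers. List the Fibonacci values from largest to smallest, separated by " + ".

subtract 28657 from 45409: 16752 remains
subtract 10946 from 16752: 5806 remains
subtract 4181 from 5806: 1625 remains
subtract 1597 from 1625: 28 remains
subtract 21 from 28: 7 remains
subtract 5 from 7: 2 remains
subtract 2 from 2: 0 remains
So 45409 = 28657 + 10946 + 4181 + 1597 + 21 + 5 + 2, with no two terms consecutive in the sequence.

28657 + 10946 + 4181 + 1597 + 21 + 5 + 2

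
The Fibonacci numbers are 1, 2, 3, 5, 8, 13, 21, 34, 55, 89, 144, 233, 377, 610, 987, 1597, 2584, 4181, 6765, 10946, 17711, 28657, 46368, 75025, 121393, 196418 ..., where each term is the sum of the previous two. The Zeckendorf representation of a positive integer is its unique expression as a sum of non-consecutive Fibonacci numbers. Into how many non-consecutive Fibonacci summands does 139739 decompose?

139739 − 121393 = 18346
18346 − 17711 = 635
635 − 610 = 25
25 − 21 = 4
4 − 3 = 1
1 − 1 = 0
139739 = 121393 + 17711 + 610 + 21 + 3 + 1, which has 6 terms.

6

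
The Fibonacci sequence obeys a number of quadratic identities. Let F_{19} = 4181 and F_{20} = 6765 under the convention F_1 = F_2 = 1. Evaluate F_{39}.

63245986

By F_{2k+1} = F_k² + F_{k+1}²: F_{39} = 4181² + 6765² = 17480761 + 45765225 = 63245986.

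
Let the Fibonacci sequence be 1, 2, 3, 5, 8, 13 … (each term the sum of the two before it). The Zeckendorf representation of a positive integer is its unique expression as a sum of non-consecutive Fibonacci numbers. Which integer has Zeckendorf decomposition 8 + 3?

11

8 + 3 = 11.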